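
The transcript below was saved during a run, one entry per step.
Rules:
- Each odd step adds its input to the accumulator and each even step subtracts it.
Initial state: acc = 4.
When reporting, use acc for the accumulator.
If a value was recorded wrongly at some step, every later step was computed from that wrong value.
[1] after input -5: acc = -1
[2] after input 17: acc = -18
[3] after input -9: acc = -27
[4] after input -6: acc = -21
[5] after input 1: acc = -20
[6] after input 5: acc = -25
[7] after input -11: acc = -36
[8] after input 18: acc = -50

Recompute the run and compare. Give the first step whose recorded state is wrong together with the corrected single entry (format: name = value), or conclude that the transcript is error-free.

step 8, acc = -54

Recomputing the run from the initial state:
step 1: acc = -1
step 2: acc = -18
step 3: acc = -27
step 4: acc = -21
step 5: acc = -20
step 6: acc = -25
step 7: acc = -36
step 8: acc = -54
The first disagreement with the transcript is at step 8, where the value should be acc = -54.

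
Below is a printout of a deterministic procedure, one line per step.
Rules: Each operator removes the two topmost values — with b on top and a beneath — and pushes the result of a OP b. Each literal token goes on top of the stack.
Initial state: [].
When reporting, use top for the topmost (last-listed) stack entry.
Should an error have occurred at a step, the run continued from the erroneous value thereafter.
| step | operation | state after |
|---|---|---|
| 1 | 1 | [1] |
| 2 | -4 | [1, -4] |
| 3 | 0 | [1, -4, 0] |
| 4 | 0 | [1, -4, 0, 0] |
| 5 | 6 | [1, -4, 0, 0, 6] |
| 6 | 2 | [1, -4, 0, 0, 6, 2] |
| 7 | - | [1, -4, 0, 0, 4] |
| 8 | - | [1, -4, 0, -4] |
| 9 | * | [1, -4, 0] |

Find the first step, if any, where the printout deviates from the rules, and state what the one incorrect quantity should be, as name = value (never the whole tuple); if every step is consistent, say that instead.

Recomputing the run from the initial state:
step 1: [1]
step 2: [1, -4]
step 3: [1, -4, 0]
step 4: [1, -4, 0, 0]
step 5: [1, -4, 0, 0, 6]
step 6: [1, -4, 0, 0, 6, 2]
step 7: [1, -4, 0, 0, 4]
step 8: [1, -4, 0, -4]
step 9: [1, -4, 0]
This matches the printout at every step.

no error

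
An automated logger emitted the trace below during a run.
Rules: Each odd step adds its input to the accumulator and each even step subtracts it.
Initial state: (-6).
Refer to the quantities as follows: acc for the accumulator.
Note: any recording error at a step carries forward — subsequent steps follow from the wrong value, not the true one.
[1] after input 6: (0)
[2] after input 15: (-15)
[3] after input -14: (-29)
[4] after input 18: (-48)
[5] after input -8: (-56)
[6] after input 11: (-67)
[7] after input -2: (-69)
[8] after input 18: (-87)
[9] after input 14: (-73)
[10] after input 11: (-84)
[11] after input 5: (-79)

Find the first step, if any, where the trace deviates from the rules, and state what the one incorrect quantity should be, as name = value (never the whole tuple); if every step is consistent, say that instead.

Recomputing the run from the initial state:
step 1: acc = 0
step 2: acc = -15
step 3: acc = -29
step 4: acc = -47
step 5: acc = -55
step 6: acc = -66
step 7: acc = -68
step 8: acc = -86
step 9: acc = -72
step 10: acc = -83
step 11: acc = -78
The first disagreement with the trace is at step 4, where the value should be acc = -47.

step 4, acc = -47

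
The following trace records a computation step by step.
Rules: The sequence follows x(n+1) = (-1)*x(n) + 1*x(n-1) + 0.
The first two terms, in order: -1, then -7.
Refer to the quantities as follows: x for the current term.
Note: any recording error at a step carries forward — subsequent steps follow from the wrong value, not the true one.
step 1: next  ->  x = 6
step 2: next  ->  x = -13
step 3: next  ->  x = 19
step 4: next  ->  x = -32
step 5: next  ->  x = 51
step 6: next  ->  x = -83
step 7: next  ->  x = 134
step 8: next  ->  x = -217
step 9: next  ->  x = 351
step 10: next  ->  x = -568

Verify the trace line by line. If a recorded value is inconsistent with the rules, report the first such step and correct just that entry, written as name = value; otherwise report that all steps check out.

Recomputing the run from the initial state:
step 1: x = 6
step 2: x = -13
step 3: x = 19
step 4: x = -32
step 5: x = 51
step 6: x = -83
step 7: x = 134
step 8: x = -217
step 9: x = 351
step 10: x = -568
This matches the trace at every step.

no error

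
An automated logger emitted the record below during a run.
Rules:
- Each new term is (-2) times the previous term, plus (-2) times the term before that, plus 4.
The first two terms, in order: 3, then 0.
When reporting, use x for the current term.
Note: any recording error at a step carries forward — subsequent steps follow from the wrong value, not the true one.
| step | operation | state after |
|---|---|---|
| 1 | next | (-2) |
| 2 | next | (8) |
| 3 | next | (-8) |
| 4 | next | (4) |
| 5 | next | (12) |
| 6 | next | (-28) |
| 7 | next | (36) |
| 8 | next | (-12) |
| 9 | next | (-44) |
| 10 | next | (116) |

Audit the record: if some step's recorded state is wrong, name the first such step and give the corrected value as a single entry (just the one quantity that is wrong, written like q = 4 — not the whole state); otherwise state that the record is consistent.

1. x = -2*(0) + (-2)*(3) + (4) = -2 (in agreement)
2. x = -2*(-2) + (-2)*(0) + (4) = 8 (verified)
3. x = -2*(8) + (-2)*(-2) + (4) = -8 (checks out)
4. x = -2*(-8) + (-2)*(8) + (4) = 4 (same as recorded)
5. x = -2*(4) + (-2)*(-8) + (4) = 12 (confirmed correct)
6. x = -2*(12) + (-2)*(4) + (4) = -28 (same as recorded)
7. x = -2*(-28) + (-2)*(12) + (4) = 36 (checks out)
8. x = -2*(36) + (-2)*(-28) + (4) = -12 (verified)
9. x = -2*(-12) + (-2)*(36) + (4) = -44 (same as recorded)
10. x = -2*(-44) + (-2)*(-12) + (4) = 116 (exactly as logged)
All entries verified; no error found.

no error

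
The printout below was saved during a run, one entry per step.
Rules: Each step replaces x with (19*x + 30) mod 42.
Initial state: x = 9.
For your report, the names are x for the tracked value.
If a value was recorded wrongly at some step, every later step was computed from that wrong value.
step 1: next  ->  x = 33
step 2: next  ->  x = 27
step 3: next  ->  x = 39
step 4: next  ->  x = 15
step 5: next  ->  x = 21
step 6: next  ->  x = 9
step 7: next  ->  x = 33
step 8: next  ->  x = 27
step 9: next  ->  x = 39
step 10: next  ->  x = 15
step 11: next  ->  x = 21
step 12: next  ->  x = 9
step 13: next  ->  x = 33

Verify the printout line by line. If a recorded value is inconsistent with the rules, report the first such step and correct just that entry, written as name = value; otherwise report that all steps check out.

no error

Recomputing the run from the initial state:
step 1: x = 33
step 2: x = 27
step 3: x = 39
step 4: x = 15
step 5: x = 21
step 6: x = 9
step 7: x = 33
step 8: x = 27
step 9: x = 39
step 10: x = 15
step 11: x = 21
step 12: x = 9
step 13: x = 33
This matches the printout at every step.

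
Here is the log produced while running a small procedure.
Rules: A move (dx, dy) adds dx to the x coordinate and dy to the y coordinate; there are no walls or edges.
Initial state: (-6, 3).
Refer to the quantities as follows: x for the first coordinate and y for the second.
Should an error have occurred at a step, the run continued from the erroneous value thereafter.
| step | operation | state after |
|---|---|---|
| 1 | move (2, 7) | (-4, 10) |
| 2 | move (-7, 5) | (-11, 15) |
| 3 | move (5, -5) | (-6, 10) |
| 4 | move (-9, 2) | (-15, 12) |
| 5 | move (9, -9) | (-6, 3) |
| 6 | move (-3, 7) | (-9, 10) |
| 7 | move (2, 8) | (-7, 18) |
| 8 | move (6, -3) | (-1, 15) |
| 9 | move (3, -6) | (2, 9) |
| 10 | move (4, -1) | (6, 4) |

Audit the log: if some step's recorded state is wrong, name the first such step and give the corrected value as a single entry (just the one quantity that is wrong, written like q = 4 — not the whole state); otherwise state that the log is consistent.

step 10, y = 8

Recomputing the run from the initial state:
step 1: x = -4, y = 10
step 2: x = -11, y = 15
step 3: x = -6, y = 10
step 4: x = -15, y = 12
step 5: x = -6, y = 3
step 6: x = -9, y = 10
step 7: x = -7, y = 18
step 8: x = -1, y = 15
step 9: x = 2, y = 9
step 10: x = 6, y = 8
The first disagreement with the log is at step 10, where the value should be y = 8.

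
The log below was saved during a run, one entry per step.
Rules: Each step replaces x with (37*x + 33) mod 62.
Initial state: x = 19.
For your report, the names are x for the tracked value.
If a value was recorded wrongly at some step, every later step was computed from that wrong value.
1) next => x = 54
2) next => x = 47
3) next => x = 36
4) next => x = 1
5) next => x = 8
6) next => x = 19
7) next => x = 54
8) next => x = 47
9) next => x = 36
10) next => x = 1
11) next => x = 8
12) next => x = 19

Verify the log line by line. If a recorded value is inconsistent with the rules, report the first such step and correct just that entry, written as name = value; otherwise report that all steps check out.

no error

step 1: x = (37*19 + 33) mod 62 = 54 -> exactly as logged
step 2: x = (37*54 + 33) mod 62 = 47 -> agrees with the log
step 3: x = (37*47 + 33) mod 62 = 36 -> no discrepancy
step 4: x = (37*36 + 33) mod 62 = 1 -> same as recorded
step 5: x = (37*1 + 33) mod 62 = 8 -> verified
step 6: x = (37*8 + 33) mod 62 = 19 -> verified
step 7: x = (37*19 + 33) mod 62 = 54 -> consistent with the log
step 8: x = (37*54 + 33) mod 62 = 47 -> no discrepancy
step 9: x = (37*47 + 33) mod 62 = 36 -> agrees with the log
step 10: x = (37*36 + 33) mod 62 = 1 -> exactly as logged
step 11: x = (37*1 + 33) mod 62 = 8 -> exactly as logged
step 12: x = (37*8 + 33) mod 62 = 19 -> exactly as logged
Each recorded entry agrees with the recomputation.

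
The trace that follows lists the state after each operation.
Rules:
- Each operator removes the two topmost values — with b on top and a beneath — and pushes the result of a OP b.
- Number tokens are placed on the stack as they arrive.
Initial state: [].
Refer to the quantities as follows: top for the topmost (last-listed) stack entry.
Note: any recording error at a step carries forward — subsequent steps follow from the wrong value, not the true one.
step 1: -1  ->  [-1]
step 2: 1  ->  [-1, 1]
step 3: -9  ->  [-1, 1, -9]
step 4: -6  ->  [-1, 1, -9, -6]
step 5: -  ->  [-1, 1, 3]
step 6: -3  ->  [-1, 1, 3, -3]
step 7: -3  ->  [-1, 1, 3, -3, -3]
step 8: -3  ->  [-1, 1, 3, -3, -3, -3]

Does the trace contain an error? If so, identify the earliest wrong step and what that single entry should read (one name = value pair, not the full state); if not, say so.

step 5, top = -3

Recomputing the run from the initial state:
step 1: [-1]
step 2: [-1, 1]
step 3: [-1, 1, -9]
step 4: [-1, 1, -9, -6]
step 5: [-1, 1, -3]
step 6: [-1, 1, -3, -3]
step 7: [-1, 1, -3, -3, -3]
step 8: [-1, 1, -3, -3, -3, -3]
The first disagreement with the trace is at step 5, where the value should be top = -3.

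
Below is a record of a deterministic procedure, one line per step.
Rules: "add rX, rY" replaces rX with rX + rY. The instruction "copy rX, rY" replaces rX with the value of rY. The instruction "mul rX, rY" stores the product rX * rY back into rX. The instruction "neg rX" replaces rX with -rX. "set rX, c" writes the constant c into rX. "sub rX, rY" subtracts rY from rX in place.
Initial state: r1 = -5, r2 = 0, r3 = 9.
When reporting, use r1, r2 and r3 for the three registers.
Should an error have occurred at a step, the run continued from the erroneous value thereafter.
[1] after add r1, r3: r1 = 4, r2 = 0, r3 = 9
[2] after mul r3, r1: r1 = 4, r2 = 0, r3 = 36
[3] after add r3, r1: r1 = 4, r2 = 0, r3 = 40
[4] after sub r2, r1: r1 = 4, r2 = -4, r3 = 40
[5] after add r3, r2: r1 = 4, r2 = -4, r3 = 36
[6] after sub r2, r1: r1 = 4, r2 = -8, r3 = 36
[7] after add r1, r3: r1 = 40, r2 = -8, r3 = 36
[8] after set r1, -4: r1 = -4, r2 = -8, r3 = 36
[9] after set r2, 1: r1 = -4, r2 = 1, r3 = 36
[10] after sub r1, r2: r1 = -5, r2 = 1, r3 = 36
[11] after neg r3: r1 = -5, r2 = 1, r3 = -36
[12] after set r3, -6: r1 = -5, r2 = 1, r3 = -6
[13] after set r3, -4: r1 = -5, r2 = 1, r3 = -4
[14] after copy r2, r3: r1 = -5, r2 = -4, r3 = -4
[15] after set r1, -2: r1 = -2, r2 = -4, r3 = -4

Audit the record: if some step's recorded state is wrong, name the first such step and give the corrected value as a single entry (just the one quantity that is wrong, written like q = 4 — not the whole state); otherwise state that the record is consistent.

no error

Recomputing the run from the initial state:
step 1: r1 = 4, r2 = 0, r3 = 9
step 2: r1 = 4, r2 = 0, r3 = 36
step 3: r1 = 4, r2 = 0, r3 = 40
step 4: r1 = 4, r2 = -4, r3 = 40
step 5: r1 = 4, r2 = -4, r3 = 36
step 6: r1 = 4, r2 = -8, r3 = 36
step 7: r1 = 40, r2 = -8, r3 = 36
step 8: r1 = -4, r2 = -8, r3 = 36
step 9: r1 = -4, r2 = 1, r3 = 36
step 10: r1 = -5, r2 = 1, r3 = 36
step 11: r1 = -5, r2 = 1, r3 = -36
step 12: r1 = -5, r2 = 1, r3 = -6
step 13: r1 = -5, r2 = 1, r3 = -4
step 14: r1 = -5, r2 = -4, r3 = -4
step 15: r1 = -2, r2 = -4, r3 = -4
This matches the record at every step.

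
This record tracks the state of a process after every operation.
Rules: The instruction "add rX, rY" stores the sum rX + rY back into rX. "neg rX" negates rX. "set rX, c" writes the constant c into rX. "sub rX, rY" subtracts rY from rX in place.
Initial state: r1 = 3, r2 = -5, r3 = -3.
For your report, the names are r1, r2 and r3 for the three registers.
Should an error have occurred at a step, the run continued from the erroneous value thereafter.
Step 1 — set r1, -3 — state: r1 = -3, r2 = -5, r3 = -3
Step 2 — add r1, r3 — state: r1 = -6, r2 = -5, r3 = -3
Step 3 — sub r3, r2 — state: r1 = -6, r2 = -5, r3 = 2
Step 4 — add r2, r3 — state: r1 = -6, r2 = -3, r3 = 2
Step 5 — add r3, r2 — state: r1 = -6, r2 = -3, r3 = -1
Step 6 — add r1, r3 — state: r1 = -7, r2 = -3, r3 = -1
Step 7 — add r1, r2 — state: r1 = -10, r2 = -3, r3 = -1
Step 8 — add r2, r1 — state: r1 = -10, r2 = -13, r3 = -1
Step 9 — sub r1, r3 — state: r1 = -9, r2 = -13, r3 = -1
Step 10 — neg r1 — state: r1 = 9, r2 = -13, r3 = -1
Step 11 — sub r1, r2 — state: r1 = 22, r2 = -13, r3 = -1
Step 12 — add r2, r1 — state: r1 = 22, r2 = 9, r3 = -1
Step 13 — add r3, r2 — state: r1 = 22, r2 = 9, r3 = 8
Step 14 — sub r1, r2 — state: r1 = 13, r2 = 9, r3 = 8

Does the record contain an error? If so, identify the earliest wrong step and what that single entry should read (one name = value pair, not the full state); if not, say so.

step 1: r1 = -3 -> in agreement
step 2: r1 = -3 + -3 = -6 -> in agreement
step 3: r3 = -3 - -5 = 2 -> same as recorded
step 4: r2 = -5 + 2 = -3 -> in agreement
step 5: r3 = 2 + -3 = -1 -> checks out
step 6: r1 = -6 + -1 = -7 -> same as recorded
step 7: r1 = -7 + -3 = -10 -> same as recorded
step 8: r2 = -3 + -10 = -13 -> verified
step 9: r1 = -10 - -1 = -9 -> same as recorded
step 10: r1 = -(-9) = 9 -> confirmed correct
step 11: r1 = 9 - -13 = 22 -> matches
step 12: r2 = -13 + 22 = 9 -> confirmed correct
step 13: r3 = -1 + 9 = 8 -> matches
step 14: r1 = 22 - 9 = 13 -> consistent with the record
Every step is consistent.

no error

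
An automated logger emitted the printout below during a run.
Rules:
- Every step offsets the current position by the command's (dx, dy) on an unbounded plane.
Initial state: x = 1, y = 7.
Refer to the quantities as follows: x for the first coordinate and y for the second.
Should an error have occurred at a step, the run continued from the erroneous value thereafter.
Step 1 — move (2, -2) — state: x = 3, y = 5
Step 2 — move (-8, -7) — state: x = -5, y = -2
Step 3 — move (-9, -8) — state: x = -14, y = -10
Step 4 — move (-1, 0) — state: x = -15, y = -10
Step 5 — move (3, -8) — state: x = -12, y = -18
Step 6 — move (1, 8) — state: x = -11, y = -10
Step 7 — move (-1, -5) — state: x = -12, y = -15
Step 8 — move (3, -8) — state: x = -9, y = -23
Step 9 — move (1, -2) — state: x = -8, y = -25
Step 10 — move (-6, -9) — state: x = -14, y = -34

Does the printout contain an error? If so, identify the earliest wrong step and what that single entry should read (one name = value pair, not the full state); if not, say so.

no error

Recomputing the run from the initial state:
step 1: x = 3, y = 5
step 2: x = -5, y = -2
step 3: x = -14, y = -10
step 4: x = -15, y = -10
step 5: x = -12, y = -18
step 6: x = -11, y = -10
step 7: x = -12, y = -15
step 8: x = -9, y = -23
step 9: x = -8, y = -25
step 10: x = -14, y = -34
This matches the printout at every step.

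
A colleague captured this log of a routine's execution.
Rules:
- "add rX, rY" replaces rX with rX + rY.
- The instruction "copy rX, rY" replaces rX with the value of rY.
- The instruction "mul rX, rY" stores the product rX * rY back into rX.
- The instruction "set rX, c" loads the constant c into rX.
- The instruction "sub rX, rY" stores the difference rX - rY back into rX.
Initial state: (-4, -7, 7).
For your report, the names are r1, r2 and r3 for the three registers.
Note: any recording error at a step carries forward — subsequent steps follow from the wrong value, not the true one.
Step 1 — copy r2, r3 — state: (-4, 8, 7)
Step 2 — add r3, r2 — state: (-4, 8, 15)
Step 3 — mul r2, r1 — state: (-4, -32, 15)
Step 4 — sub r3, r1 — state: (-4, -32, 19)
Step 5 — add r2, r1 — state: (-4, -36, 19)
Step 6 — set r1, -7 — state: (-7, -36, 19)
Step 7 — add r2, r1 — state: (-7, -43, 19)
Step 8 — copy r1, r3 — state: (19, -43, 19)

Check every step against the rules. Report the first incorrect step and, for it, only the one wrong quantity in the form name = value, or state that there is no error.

Step 1: r2 = 7 — not what was recorded.
So the first discrepancy is step 1, where the right value is r2 = 7.

step 1, r2 = 7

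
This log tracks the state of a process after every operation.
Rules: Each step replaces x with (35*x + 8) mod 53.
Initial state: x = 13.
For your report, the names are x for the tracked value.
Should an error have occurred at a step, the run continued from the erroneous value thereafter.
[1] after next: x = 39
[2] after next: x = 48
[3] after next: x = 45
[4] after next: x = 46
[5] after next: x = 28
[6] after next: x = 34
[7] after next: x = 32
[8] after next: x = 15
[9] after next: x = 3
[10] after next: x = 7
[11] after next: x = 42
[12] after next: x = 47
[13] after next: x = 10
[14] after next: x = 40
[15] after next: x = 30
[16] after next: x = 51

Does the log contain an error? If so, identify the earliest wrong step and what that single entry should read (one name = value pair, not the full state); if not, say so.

step 11, x = 41

Step 1: x = (35*13 + 8) mod 53 = 39 — confirmed correct.
Step 2: x = (35*39 + 8) mod 53 = 48 — no discrepancy.
Step 3: x = (35*48 + 8) mod 53 = 45 — agrees with the log.
Step 4: x = (35*45 + 8) mod 53 = 46 — consistent with the log.
Step 5: x = (35*46 + 8) mod 53 = 28 — in agreement.
Step 6: x = (35*28 + 8) mod 53 = 34 — confirmed correct.
Step 7: x = (35*34 + 8) mod 53 = 32 — consistent with the log.
Step 8: x = (35*32 + 8) mod 53 = 15 — checks out.
Step 9: x = (35*15 + 8) mod 53 = 3 — agrees with the log.
Step 10: x = (35*3 + 8) mod 53 = 7 — consistent with the log.
Step 11: x = (35*7 + 8) mod 53 = 41 — the log has a different value.
The audit stops at step 11: the recorded entry is wrong and should be x = 41.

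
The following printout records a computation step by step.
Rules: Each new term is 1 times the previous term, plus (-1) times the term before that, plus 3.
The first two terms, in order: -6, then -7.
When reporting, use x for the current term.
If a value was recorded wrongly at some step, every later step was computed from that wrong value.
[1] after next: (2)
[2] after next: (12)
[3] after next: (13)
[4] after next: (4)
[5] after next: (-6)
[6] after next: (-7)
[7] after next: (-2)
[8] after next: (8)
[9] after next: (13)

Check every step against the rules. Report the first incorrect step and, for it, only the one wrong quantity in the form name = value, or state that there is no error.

step 1: x = 1*(-7) + (-1)*(-6) + (3) = 2 -> consistent with the printout
step 2: x = 1*(2) + (-1)*(-7) + (3) = 12 -> exactly as logged
step 3: x = 1*(12) + (-1)*(2) + (3) = 13 -> verified
step 4: x = 1*(13) + (-1)*(12) + (3) = 4 -> confirmed correct
step 5: x = 1*(4) + (-1)*(13) + (3) = -6 -> no discrepancy
step 6: x = 1*(-6) + (-1)*(4) + (3) = -7 -> in agreement
step 7: x = 1*(-7) + (-1)*(-6) + (3) = 2 -> a discrepancy with the printout
So the first discrepancy is step 7, where the right value is x = 2.

step 7, x = 2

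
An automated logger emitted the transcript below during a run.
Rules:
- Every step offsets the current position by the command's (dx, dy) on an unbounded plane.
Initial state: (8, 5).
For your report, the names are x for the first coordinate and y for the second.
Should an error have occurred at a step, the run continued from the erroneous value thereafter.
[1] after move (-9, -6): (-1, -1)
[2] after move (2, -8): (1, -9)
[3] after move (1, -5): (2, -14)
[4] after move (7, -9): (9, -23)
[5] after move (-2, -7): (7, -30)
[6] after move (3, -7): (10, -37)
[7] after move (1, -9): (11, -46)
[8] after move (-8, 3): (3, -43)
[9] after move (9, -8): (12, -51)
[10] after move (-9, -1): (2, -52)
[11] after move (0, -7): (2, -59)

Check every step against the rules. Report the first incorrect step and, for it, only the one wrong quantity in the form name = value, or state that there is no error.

Recomputing the run from the initial state:
step 1: x = -1, y = -1
step 2: x = 1, y = -9
step 3: x = 2, y = -14
step 4: x = 9, y = -23
step 5: x = 7, y = -30
step 6: x = 10, y = -37
step 7: x = 11, y = -46
step 8: x = 3, y = -43
step 9: x = 12, y = -51
step 10: x = 3, y = -52
step 11: x = 3, y = -59
The first disagreement with the transcript is at step 10, where the value should be x = 3.

step 10, x = 3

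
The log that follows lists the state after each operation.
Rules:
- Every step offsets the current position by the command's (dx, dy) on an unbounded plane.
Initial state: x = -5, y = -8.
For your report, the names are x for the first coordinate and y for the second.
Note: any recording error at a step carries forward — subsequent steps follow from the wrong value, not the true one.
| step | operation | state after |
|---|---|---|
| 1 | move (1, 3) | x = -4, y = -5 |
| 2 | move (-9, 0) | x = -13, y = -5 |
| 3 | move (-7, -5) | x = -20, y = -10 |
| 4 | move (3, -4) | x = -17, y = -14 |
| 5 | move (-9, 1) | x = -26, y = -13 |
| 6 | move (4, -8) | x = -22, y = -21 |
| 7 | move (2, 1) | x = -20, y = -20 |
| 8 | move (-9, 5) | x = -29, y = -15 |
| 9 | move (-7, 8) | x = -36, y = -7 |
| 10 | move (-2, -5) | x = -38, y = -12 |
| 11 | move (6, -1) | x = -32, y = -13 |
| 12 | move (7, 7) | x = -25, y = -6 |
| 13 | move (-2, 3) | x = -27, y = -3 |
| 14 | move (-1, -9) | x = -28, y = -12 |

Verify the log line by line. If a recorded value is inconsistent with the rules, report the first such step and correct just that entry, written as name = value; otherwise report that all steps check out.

Recomputing the run from the initial state:
step 1: x = -4, y = -5
step 2: x = -13, y = -5
step 3: x = -20, y = -10
step 4: x = -17, y = -14
step 5: x = -26, y = -13
step 6: x = -22, y = -21
step 7: x = -20, y = -20
step 8: x = -29, y = -15
step 9: x = -36, y = -7
step 10: x = -38, y = -12
step 11: x = -32, y = -13
step 12: x = -25, y = -6
step 13: x = -27, y = -3
step 14: x = -28, y = -12
This matches the log at every step.

no error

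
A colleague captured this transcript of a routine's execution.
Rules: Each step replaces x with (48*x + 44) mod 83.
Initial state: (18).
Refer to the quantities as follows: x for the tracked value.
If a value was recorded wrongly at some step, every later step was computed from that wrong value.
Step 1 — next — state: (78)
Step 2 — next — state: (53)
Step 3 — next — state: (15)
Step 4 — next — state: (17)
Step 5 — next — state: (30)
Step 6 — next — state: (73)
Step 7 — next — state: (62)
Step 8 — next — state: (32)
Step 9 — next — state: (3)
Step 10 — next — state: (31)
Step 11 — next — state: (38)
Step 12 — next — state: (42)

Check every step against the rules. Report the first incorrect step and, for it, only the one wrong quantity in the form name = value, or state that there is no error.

step 10, x = 22

1. x = (48*18 + 44) mod 83 = 78 (verified)
2. x = (48*78 + 44) mod 83 = 53 (confirmed correct)
3. x = (48*53 + 44) mod 83 = 15 (in agreement)
4. x = (48*15 + 44) mod 83 = 17 (in agreement)
5. x = (48*17 + 44) mod 83 = 30 (confirmed correct)
6. x = (48*30 + 44) mod 83 = 73 (no discrepancy)
7. x = (48*73 + 44) mod 83 = 62 (confirmed correct)
8. x = (48*62 + 44) mod 83 = 32 (no discrepancy)
9. x = (48*32 + 44) mod 83 = 3 (same as recorded)
10. x = (48*3 + 44) mod 83 = 22 (not what was recorded)
So the first discrepancy is step 10, where the right value is x = 22.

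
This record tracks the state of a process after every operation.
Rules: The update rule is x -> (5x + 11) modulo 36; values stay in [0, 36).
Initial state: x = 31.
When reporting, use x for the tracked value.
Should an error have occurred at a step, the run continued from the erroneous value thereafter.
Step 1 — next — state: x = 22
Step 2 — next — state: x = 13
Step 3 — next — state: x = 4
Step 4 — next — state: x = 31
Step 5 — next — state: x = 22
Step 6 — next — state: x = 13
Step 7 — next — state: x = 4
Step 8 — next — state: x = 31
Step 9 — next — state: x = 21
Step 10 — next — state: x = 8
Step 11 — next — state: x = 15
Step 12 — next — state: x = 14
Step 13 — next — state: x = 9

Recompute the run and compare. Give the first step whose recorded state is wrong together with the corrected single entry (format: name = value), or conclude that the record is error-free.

Step 1: x = (5*31 + 11) mod 36 = 22 — consistent with the record.
Step 2: x = (5*22 + 11) mod 36 = 13 — consistent with the record.
Step 3: x = (5*13 + 11) mod 36 = 4 — exactly as logged.
Step 4: x = (5*4 + 11) mod 36 = 31 — agrees with the record.
Step 5: x = (5*31 + 11) mod 36 = 22 — confirmed correct.
Step 6: x = (5*22 + 11) mod 36 = 13 — agrees with the record.
Step 7: x = (5*13 + 11) mod 36 = 4 — no discrepancy.
Step 8: x = (5*4 + 11) mod 36 = 31 — matches.
Step 9: x = (5*31 + 11) mod 36 = 22 — the entry is off here.
That makes step 9 the first incorrect line — x = 22 is what it should show.

step 9, x = 22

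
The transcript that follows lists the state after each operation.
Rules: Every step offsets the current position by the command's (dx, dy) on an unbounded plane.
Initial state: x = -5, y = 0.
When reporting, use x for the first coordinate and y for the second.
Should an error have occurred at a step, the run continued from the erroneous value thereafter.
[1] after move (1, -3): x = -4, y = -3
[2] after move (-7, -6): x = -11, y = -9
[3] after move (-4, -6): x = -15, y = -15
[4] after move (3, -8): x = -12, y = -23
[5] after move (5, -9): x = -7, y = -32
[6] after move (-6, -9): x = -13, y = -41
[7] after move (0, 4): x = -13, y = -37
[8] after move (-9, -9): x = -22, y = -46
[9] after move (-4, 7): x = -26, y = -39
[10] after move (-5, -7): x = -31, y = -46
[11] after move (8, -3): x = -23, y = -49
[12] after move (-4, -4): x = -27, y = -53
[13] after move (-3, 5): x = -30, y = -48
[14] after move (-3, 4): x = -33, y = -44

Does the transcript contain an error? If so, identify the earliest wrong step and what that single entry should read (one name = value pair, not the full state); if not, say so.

step 1: x = -5 + (1) = -4, y = 0 + (-3) = -3 -> agrees with the transcript
step 2: x = -4 + (-7) = -11, y = -3 + (-6) = -9 -> same as recorded
step 3: x = -11 + (-4) = -15, y = -9 + (-6) = -15 -> verified
step 4: x = -15 + (3) = -12, y = -15 + (-8) = -23 -> exactly as logged
step 5: x = -12 + (5) = -7, y = -23 + (-9) = -32 -> checks out
step 6: x = -7 + (-6) = -13, y = -32 + (-9) = -41 -> in agreement
step 7: x = -13 + (0) = -13, y = -41 + (4) = -37 -> checks out
step 8: x = -13 + (-9) = -22, y = -37 + (-9) = -46 -> agrees with the transcript
step 9: x = -22 + (-4) = -26, y = -46 + (7) = -39 -> consistent with the transcript
step 10: x = -26 + (-5) = -31, y = -39 + (-7) = -46 -> consistent with the transcript
step 11: x = -31 + (8) = -23, y = -46 + (-3) = -49 -> exactly as logged
step 12: x = -23 + (-4) = -27, y = -49 + (-4) = -53 -> same as recorded
step 13: x = -27 + (-3) = -30, y = -53 + (5) = -48 -> in agreement
step 14: x = -30 + (-3) = -33, y = -48 + (4) = -44 -> in agreement
Nothing is out of place; the run is error-free.

no error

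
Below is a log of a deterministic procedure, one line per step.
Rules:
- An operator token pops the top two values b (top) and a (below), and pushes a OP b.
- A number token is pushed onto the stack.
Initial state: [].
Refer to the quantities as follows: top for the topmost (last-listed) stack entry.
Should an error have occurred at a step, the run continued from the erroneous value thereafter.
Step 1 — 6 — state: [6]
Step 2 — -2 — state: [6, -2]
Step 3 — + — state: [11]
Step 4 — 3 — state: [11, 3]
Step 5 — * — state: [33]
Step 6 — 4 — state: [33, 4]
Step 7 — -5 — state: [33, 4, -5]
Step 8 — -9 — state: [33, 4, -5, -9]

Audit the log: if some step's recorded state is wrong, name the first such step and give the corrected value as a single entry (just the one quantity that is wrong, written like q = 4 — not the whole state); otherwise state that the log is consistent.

Recomputing the run from the initial state:
step 1: [6]
step 2: [6, -2]
step 3: [4]
step 4: [4, 3]
step 5: [12]
step 6: [12, 4]
step 7: [12, 4, -5]
step 8: [12, 4, -5, -9]
The first disagreement with the log is at step 3, where the value should be top = 4.

step 3, top = 4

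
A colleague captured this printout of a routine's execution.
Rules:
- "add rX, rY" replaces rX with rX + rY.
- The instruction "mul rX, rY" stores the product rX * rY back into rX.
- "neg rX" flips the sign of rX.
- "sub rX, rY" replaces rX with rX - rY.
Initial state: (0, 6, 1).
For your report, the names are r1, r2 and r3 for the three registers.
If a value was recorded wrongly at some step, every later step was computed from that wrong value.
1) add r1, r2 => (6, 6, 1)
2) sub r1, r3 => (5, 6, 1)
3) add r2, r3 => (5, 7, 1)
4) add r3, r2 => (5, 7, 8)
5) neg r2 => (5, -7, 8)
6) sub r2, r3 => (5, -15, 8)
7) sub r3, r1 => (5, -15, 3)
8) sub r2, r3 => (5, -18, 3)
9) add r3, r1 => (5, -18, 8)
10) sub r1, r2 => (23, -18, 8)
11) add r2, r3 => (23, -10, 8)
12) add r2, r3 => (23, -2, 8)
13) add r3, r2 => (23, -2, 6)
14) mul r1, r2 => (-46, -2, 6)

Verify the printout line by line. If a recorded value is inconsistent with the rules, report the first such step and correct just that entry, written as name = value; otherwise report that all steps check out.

Step 1: r1 = 0 + 6 = 6 — consistent with the printout.
Step 2: r1 = 6 - 1 = 5 — agrees with the printout.
Step 3: r2 = 6 + 1 = 7 — in agreement.
Step 4: r3 = 1 + 7 = 8 — consistent with the printout.
Step 5: r2 = -(7) = -7 — same as recorded.
Step 6: r2 = -7 - 8 = -15 — confirmed correct.
Step 7: r3 = 8 - 5 = 3 — agrees with the printout.
Step 8: r2 = -15 - 3 = -18 — exactly as logged.
Step 9: r3 = 3 + 5 = 8 — exactly as logged.
Step 10: r1 = 5 - -18 = 23 — agrees with the printout.
Step 11: r2 = -18 + 8 = -10 — exactly as logged.
Step 12: r2 = -10 + 8 = -2 — matches.
Step 13: r3 = 8 + -2 = 6 — verified.
Step 14: r1 = 23 * -2 = -46 — matches.
The whole run recomputes cleanly — no discrepancies.

no error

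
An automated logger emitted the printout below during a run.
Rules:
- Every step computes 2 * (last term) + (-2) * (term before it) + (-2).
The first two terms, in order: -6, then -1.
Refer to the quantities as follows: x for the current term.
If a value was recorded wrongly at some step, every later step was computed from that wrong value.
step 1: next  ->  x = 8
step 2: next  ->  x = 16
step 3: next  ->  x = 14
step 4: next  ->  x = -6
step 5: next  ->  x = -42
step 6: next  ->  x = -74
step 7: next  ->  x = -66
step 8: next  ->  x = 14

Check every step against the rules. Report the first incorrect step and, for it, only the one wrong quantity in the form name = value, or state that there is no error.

Recomputing the run from the initial state:
step 1: x = 8
step 2: x = 16
step 3: x = 14
step 4: x = -6
step 5: x = -42
step 6: x = -74
step 7: x = -66
step 8: x = 14
This matches the printout at every step.

no error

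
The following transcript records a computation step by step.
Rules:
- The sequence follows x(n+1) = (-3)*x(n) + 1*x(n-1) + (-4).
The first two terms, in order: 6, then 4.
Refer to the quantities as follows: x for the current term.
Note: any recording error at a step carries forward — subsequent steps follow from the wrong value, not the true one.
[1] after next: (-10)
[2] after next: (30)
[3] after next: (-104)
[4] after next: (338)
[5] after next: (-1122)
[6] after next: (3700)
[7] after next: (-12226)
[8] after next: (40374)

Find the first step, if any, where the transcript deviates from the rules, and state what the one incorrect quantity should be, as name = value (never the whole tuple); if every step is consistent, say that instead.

no error

Step 1: x = -3*(4) + (1)*(6) + (-4) = -10 — in agreement.
Step 2: x = -3*(-10) + (1)*(4) + (-4) = 30 — matches.
Step 3: x = -3*(30) + (1)*(-10) + (-4) = -104 — no discrepancy.
Step 4: x = -3*(-104) + (1)*(30) + (-4) = 338 — matches.
Step 5: x = -3*(338) + (1)*(-104) + (-4) = -1122 — no discrepancy.
Step 6: x = -3*(-1122) + (1)*(338) + (-4) = 3700 — no discrepancy.
Step 7: x = -3*(3700) + (1)*(-1122) + (-4) = -12226 — same as recorded.
Step 8: x = -3*(-12226) + (1)*(3700) + (-4) = 40374 — checks out.
Each recorded entry agrees with the recomputation.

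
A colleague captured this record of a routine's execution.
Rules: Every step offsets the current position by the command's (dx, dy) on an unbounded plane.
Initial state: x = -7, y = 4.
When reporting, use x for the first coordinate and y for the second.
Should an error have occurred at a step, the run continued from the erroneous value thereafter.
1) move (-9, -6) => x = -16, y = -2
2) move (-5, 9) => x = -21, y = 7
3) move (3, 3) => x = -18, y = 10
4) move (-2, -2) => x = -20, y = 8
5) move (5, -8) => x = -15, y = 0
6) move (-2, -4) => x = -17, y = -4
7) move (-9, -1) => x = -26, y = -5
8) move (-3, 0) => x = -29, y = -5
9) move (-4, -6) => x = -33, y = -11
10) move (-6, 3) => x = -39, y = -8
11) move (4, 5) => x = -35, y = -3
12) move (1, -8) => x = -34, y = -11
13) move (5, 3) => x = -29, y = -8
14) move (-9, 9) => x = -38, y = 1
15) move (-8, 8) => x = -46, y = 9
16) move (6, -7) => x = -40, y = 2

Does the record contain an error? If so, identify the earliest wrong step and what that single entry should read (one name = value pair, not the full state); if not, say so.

no error

step 1: x = -7 + (-9) = -16, y = 4 + (-6) = -2 -> agrees with the record
step 2: x = -16 + (-5) = -21, y = -2 + (9) = 7 -> checks out
step 3: x = -21 + (3) = -18, y = 7 + (3) = 10 -> agrees with the record
step 4: x = -18 + (-2) = -20, y = 10 + (-2) = 8 -> no discrepancy
step 5: x = -20 + (5) = -15, y = 8 + (-8) = 0 -> agrees with the record
step 6: x = -15 + (-2) = -17, y = 0 + (-4) = -4 -> consistent with the record
step 7: x = -17 + (-9) = -26, y = -4 + (-1) = -5 -> exactly as logged
step 8: x = -26 + (-3) = -29, y = -5 + (0) = -5 -> agrees with the record
step 9: x = -29 + (-4) = -33, y = -5 + (-6) = -11 -> in agreement
step 10: x = -33 + (-6) = -39, y = -11 + (3) = -8 -> in agreement
step 11: x = -39 + (4) = -35, y = -8 + (5) = -3 -> confirmed correct
step 12: x = -35 + (1) = -34, y = -3 + (-8) = -11 -> agrees with the record
step 13: x = -34 + (5) = -29, y = -11 + (3) = -8 -> in agreement
step 14: x = -29 + (-9) = -38, y = -8 + (9) = 1 -> agrees with the record
step 15: x = -38 + (-8) = -46, y = 1 + (8) = 9 -> agrees with the record
step 16: x = -46 + (6) = -40, y = 9 + (-7) = 2 -> same as recorded
All steps check out; nothing to correct.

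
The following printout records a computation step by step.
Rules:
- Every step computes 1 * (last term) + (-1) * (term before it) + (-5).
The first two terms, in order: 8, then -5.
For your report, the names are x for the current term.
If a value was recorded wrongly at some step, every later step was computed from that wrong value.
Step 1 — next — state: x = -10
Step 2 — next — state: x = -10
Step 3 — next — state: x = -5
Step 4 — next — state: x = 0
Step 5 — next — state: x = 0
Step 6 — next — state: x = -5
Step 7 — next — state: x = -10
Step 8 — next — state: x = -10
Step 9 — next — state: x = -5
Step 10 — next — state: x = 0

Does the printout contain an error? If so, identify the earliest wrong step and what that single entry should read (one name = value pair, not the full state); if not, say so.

step 1, x = -18

step 1: x = 1*(-5) + (-1)*(8) + (-5) = -18 -> not what was recorded
That makes step 1 the first incorrect line — x = -18 is what it should show.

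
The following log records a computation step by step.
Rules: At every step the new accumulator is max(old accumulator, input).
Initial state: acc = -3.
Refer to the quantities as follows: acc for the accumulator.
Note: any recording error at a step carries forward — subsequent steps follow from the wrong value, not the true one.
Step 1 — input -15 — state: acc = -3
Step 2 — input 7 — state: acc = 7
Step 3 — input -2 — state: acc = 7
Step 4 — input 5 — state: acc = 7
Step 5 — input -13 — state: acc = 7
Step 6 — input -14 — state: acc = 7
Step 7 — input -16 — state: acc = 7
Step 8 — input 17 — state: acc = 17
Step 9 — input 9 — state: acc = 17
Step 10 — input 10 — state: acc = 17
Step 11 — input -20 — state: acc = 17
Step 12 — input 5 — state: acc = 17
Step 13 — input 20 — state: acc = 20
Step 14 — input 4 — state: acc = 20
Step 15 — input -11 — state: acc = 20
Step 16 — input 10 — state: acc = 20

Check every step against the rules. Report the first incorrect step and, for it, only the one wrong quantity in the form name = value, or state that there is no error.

no error

step 1: acc = max(-3, -15) = -3 -> confirmed correct
step 2: acc = max(-3, 7) = 7 -> consistent with the log
step 3: acc = max(7, -2) = 7 -> exactly as logged
step 4: acc = max(7, 5) = 7 -> same as recorded
step 5: acc = max(7, -13) = 7 -> exactly as logged
step 6: acc = max(7, -14) = 7 -> checks out
step 7: acc = max(7, -16) = 7 -> confirmed correct
step 8: acc = max(7, 17) = 17 -> verified
step 9: acc = max(17, 9) = 17 -> matches
step 10: acc = max(17, 10) = 17 -> in agreement
step 11: acc = max(17, -20) = 17 -> consistent with the log
step 12: acc = max(17, 5) = 17 -> confirmed correct
step 13: acc = max(17, 20) = 20 -> no discrepancy
step 14: acc = max(20, 4) = 20 -> no discrepancy
step 15: acc = max(20, -11) = 20 -> no discrepancy
step 16: acc = max(20, 10) = 20 -> checks out
Every step is consistent.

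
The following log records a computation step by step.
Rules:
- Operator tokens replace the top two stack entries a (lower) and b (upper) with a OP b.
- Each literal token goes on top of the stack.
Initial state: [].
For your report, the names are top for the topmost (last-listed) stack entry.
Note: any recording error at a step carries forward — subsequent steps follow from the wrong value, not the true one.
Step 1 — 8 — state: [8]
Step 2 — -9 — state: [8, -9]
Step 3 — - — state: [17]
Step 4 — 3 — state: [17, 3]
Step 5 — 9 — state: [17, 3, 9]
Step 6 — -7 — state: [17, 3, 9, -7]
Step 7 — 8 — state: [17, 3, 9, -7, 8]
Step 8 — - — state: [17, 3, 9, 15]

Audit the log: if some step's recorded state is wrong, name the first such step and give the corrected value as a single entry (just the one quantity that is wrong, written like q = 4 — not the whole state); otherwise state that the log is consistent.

step 8, top = -15

Recomputing the run from the initial state:
step 1: [8]
step 2: [8, -9]
step 3: [17]
step 4: [17, 3]
step 5: [17, 3, 9]
step 6: [17, 3, 9, -7]
step 7: [17, 3, 9, -7, 8]
step 8: [17, 3, 9, -15]
The first disagreement with the log is at step 8, where the value should be top = -15.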